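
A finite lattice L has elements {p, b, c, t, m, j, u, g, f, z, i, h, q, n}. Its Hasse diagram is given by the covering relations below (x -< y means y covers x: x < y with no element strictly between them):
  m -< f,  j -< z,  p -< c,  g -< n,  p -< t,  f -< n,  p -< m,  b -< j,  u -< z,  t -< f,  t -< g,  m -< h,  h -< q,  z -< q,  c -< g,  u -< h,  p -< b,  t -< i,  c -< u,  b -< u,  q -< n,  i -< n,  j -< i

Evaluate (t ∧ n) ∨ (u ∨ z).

n

t ∧ n = t
u ∨ z = z
t ∨ z = n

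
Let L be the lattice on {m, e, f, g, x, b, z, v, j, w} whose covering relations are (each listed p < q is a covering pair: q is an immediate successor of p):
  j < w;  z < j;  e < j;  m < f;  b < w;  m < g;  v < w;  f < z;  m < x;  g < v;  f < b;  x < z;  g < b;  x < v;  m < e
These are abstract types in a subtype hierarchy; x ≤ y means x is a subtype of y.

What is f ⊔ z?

z

Common upper bounds of {f, z}: j, w, z.
The least among these is z.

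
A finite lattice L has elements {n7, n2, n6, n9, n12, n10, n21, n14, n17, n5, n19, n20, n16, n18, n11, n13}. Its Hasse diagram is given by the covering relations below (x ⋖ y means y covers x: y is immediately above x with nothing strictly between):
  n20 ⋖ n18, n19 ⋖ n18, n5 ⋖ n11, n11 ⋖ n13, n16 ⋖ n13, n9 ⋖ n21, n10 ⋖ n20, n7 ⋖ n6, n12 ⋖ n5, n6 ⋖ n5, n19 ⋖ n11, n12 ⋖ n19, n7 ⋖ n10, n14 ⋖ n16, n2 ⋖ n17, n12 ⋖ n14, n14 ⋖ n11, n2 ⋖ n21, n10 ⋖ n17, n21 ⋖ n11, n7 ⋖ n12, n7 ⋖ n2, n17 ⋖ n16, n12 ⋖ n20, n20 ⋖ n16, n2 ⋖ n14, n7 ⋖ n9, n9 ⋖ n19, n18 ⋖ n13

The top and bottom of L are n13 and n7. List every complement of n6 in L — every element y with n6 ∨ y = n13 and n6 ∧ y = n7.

Need y with n6 ∨ y = n13 and n6 ∧ y = n7.
Checking each element gives: n10, n16, n17, n18, n20.

n10, n16, n17, n18, n20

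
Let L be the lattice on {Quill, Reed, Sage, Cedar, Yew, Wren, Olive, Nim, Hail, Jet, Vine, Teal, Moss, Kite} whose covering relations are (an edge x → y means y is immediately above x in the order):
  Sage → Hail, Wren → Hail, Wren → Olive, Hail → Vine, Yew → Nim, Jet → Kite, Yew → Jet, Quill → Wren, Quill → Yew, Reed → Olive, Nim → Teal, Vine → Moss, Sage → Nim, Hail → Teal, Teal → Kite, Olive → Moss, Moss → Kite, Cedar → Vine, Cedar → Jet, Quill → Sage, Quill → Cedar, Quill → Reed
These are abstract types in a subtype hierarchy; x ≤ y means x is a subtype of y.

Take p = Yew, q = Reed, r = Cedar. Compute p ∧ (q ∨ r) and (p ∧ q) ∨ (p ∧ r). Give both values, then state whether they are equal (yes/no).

q ∨ r = Moss, so p ∧ (q ∨ r) = Yew ∧ Moss = Quill.
p ∧ q = Quill and p ∧ r = Quill, so (p ∧ q) ∨ (p ∧ r) = Quill ∨ Quill = Quill.
Equal: yes.

Quill; Quill; yes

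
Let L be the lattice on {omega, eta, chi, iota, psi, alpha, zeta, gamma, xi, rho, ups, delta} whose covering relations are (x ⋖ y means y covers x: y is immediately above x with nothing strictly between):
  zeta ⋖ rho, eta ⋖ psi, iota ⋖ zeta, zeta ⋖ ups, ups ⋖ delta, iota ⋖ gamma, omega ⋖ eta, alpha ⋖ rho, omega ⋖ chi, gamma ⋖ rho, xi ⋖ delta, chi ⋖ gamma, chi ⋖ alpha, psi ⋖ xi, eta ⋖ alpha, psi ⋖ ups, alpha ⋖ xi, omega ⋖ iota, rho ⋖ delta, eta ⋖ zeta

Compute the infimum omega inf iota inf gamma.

omega

Common lower bounds of {omega, iota, gamma}: omega.
The greatest among these is omega.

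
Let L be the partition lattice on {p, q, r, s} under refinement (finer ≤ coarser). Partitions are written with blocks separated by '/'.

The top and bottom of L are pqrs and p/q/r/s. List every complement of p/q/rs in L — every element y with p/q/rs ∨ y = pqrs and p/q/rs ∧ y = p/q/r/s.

Need y with p/q/rs ∨ y = pqrs and p/q/rs ∧ y = p/q/r/s.
Checking each element gives: pqr/s, pqs/r, pr/qs, ps/qr.

pqr/s, pqs/r, pr/qs, ps/qr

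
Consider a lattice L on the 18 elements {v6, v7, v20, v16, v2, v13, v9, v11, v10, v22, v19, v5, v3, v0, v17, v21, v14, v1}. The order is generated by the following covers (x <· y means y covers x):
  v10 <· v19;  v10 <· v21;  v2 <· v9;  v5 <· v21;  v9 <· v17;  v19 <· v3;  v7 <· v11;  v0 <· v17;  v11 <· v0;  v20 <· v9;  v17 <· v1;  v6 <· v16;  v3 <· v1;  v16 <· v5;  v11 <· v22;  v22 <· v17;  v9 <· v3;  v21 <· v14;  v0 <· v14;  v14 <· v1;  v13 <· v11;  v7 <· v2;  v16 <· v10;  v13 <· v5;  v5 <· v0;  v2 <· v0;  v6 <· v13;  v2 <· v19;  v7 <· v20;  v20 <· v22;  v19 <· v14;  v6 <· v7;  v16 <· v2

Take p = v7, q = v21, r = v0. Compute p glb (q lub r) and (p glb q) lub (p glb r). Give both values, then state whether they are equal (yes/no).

q lub r = v14, so p glb (q lub r) = v7 glb v14 = v7.
p glb q = v6 and p glb r = v7, so (p glb q) lub (p glb r) = v6 lub v7 = v7.
Equal: yes.

v7; v7; yes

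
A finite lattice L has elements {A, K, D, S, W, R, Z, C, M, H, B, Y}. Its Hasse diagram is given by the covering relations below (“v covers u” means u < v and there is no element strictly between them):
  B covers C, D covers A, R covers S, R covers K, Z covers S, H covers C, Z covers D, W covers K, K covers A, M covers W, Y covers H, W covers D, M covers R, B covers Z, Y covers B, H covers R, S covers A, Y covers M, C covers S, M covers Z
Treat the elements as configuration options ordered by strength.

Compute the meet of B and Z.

Z

Common lower bounds of {B, Z}: A, D, S, Z.
The greatest among these is Z.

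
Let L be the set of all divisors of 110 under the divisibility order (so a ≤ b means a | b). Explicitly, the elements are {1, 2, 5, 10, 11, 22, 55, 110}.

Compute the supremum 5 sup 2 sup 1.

10

In the divisibility order, the join is the least common multiple: lcm(5, 2, 1) = 10.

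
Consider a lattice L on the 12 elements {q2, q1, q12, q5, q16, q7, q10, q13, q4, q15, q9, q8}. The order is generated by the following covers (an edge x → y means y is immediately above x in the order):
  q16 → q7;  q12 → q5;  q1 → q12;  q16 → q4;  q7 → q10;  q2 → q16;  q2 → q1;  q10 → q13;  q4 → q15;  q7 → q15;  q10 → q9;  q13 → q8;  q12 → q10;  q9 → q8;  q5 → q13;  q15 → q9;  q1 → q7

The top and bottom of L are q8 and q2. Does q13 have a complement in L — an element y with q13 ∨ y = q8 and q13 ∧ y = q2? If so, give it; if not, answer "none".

none

For every candidate y, either q13 ∨ y ≠ q8 or q13 ∧ y ≠ q2; no complement exists.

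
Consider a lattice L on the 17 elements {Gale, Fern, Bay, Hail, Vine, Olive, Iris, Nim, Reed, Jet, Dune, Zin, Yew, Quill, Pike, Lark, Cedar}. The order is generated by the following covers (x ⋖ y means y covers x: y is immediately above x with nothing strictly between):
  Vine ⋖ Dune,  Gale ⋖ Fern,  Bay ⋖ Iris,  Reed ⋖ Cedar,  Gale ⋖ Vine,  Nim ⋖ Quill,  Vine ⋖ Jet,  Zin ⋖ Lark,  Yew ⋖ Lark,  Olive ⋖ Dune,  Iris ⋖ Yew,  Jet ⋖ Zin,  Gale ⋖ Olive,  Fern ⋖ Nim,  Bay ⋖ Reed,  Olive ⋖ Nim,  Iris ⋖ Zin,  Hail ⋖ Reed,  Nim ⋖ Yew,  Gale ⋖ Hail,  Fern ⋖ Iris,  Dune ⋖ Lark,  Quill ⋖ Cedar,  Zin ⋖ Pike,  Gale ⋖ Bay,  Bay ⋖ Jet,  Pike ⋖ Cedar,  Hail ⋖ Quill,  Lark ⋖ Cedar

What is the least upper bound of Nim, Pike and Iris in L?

Cedar

Common upper bounds of {Nim, Pike, Iris}: Cedar.
The least among these is Cedar.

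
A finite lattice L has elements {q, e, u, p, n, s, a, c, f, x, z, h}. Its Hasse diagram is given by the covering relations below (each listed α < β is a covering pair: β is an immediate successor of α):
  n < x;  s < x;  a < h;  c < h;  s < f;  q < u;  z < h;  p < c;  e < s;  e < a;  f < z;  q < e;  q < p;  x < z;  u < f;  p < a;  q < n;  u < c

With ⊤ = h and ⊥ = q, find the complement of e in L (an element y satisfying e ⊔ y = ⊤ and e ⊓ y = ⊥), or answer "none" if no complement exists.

c

Need y with e ∨ y = h and e ∧ y = q.
Checking each element gives: c.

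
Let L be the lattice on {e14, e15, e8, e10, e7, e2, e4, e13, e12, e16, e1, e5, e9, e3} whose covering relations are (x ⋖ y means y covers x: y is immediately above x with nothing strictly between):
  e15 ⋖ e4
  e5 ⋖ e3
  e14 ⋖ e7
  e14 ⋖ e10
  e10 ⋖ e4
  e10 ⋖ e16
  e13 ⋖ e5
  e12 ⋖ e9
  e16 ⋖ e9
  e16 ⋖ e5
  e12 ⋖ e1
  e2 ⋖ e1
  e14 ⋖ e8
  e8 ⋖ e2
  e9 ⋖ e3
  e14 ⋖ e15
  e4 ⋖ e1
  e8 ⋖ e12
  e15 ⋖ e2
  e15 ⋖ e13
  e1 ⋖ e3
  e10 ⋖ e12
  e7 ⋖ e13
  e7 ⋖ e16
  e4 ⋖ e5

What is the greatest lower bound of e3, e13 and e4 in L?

Common lower bounds of {e3, e13, e4}: e14, e15.
The greatest among these is e15.

e15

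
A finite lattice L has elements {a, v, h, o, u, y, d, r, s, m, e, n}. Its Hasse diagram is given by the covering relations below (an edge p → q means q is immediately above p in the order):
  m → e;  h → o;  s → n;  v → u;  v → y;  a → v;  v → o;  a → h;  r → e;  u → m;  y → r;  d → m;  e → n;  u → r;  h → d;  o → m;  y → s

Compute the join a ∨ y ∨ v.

Common upper bounds of {a, y, v}: e, n, r, s, y.
The least among these is y.

y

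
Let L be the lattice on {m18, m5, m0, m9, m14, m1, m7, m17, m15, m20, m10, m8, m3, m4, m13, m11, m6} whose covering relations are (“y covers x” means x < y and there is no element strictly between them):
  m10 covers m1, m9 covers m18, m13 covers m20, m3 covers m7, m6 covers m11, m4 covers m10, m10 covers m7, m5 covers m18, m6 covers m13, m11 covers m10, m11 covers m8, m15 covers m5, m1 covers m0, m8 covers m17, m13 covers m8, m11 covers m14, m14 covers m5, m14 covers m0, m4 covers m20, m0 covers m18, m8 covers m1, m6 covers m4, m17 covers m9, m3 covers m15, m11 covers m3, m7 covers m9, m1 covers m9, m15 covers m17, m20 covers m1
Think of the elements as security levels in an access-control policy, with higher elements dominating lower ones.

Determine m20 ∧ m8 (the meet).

Common lower bounds of {m20, m8}: m0, m1, m18, m9.
The greatest among these is m1.

m1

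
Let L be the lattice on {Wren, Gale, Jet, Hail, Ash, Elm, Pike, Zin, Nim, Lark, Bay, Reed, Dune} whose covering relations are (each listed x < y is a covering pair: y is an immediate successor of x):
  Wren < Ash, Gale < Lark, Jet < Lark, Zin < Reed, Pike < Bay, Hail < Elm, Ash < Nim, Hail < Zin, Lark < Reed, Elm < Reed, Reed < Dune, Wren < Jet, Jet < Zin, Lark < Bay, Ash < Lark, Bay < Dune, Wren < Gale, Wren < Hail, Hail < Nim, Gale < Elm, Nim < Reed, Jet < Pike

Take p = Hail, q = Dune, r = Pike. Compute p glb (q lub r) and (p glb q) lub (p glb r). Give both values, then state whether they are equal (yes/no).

q lub r = Dune, so p glb (q lub r) = Hail glb Dune = Hail.
p glb q = Hail and p glb r = Wren, so (p glb q) lub (p glb r) = Hail lub Wren = Hail.
Equal: yes.

Hail; Hail; yes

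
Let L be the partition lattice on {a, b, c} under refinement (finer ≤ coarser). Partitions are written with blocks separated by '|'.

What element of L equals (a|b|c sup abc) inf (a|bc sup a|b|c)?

a|b|c ∨ abc = abc
a|bc ∨ a|b|c = a|bc
abc ∧ a|bc = a|bc

a|bc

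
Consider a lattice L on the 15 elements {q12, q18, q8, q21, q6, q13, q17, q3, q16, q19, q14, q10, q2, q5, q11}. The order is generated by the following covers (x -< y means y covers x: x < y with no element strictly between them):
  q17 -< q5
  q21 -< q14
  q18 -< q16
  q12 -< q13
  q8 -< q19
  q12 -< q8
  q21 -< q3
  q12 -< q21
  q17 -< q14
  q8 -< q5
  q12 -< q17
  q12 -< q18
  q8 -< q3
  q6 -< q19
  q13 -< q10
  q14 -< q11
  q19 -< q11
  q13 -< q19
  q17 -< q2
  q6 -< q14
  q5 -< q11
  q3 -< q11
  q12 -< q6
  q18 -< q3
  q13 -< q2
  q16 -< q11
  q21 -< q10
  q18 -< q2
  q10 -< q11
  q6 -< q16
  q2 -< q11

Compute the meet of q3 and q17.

q12

Common lower bounds of {q3, q17}: q12.
The greatest among these is q12.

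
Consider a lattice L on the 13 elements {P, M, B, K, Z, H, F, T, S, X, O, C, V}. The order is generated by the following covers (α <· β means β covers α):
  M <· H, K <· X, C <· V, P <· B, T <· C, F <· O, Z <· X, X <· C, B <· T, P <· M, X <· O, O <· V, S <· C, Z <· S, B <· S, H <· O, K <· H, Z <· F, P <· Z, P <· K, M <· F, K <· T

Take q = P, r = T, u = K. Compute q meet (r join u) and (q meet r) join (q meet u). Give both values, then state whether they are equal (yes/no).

P; P; yes

r join u = T, so q meet (r join u) = P meet T = P.
q meet r = P and q meet u = P, so (q meet r) join (q meet u) = P join P = P.
Equal: yes.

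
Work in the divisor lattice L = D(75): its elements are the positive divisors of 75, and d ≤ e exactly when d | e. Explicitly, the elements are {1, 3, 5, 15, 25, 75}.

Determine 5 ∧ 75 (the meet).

5

Common lower bounds of {5, 75}: 1, 5.
The greatest among these is 5.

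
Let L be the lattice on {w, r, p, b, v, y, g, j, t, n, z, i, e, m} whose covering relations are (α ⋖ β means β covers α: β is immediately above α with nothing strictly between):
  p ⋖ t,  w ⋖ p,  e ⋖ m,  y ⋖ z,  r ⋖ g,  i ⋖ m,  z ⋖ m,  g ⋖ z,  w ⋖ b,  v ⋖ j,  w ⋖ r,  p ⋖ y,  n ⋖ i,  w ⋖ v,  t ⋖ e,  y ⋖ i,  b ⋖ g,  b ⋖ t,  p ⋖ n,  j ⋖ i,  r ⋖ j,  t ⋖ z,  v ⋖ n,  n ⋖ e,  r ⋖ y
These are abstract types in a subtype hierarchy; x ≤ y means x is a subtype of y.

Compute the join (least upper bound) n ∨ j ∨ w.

Common upper bounds of {n, j, w}: i, m.
The least among these is i.

i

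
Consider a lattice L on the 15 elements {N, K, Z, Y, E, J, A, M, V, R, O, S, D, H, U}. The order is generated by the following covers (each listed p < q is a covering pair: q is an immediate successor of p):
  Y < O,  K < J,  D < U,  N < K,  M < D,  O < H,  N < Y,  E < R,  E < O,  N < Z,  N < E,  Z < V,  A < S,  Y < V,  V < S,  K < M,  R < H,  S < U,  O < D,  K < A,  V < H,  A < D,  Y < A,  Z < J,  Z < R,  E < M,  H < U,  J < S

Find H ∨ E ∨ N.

Common upper bounds of {H, E, N}: H, U.
The least among these is H.

H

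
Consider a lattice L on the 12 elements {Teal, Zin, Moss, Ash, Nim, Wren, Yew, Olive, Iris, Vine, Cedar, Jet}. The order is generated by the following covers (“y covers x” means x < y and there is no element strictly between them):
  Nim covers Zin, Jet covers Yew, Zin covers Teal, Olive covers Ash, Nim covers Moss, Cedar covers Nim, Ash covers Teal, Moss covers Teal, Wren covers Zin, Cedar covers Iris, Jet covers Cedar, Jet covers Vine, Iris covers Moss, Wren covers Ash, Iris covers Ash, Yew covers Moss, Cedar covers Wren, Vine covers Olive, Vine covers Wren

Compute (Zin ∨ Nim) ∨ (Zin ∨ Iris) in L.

Zin ∨ Nim = Nim
Zin ∨ Iris = Cedar
Nim ∨ Cedar = Cedar

Cedar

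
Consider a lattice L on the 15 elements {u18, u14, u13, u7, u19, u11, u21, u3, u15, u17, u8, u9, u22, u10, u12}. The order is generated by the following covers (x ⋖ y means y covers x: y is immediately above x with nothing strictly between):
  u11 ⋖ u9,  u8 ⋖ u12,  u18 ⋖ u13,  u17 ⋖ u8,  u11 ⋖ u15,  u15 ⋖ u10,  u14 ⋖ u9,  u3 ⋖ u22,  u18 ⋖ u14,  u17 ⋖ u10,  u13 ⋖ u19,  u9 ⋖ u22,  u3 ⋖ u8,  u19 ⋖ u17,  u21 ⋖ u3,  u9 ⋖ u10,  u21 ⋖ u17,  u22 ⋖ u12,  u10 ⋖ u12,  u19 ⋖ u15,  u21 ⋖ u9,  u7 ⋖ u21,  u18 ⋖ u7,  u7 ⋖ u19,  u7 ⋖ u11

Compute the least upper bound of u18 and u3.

Common upper bounds of {u18, u3}: u12, u22, u3, u8.
The least among these is u3.

u3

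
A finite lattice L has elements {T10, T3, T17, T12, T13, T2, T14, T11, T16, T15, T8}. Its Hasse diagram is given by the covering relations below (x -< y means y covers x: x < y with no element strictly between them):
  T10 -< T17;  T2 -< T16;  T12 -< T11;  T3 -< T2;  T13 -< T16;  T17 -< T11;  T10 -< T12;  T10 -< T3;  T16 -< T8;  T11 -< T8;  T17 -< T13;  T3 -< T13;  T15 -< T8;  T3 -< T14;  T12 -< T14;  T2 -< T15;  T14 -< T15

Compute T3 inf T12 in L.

T3 ∧ T12 = T10

T10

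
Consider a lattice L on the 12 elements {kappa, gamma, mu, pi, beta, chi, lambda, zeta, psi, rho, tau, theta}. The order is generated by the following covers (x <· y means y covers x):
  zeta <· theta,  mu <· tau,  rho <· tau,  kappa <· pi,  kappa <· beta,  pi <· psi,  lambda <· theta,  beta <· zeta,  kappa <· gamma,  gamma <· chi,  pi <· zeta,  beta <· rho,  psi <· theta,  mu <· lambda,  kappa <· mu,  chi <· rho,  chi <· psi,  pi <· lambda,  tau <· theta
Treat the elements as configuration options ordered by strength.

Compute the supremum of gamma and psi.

Common upper bounds of {gamma, psi}: psi, theta.
The least among these is psi.

psi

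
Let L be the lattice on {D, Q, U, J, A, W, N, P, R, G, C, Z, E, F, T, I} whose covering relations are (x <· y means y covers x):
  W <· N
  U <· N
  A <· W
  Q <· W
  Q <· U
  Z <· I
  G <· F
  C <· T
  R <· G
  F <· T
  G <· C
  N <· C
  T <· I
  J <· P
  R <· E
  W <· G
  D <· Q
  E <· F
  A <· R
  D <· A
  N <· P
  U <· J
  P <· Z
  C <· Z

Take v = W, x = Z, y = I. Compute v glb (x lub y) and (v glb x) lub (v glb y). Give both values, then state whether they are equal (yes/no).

x lub y = I, so v glb (x lub y) = W glb I = W.
v glb x = W and v glb y = W, so (v glb x) lub (v glb y) = W lub W = W.
Equal: yes.

W; W; yes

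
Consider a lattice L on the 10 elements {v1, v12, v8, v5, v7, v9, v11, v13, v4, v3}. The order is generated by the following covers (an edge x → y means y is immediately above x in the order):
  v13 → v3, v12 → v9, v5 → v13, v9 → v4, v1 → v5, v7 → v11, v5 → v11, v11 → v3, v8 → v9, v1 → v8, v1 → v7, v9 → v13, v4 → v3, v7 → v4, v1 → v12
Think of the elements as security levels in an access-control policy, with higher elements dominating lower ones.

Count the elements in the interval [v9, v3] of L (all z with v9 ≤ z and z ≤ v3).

4

The interval [v9, v3] = {v13, v3, v4, v9}, which has 4 elements.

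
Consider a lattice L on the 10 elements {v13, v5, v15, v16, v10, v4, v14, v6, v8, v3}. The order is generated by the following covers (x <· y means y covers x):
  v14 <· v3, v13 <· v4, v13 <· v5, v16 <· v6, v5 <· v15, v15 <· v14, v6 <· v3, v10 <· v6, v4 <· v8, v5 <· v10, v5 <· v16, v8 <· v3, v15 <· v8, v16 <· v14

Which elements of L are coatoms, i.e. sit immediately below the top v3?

The coatoms are exactly the elements covered by v3: v14, v6, v8.

v14, v6, v8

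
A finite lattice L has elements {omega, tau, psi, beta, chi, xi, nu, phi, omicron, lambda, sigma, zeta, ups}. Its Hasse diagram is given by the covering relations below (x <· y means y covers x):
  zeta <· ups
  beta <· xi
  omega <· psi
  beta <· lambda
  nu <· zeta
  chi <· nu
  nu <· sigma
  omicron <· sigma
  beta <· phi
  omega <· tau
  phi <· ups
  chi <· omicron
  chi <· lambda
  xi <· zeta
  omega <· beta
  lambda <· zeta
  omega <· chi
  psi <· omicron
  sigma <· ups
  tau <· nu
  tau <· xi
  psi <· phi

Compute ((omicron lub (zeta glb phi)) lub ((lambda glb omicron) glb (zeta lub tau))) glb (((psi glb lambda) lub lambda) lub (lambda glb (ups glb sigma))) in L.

zeta ∧ phi = beta
omicron ∨ beta = ups
lambda ∧ omicron = chi
zeta ∨ tau = zeta
chi ∧ zeta = chi
ups ∨ chi = ups
psi ∧ lambda = omega
omega ∨ lambda = lambda
ups ∧ sigma = sigma
lambda ∧ sigma = chi
lambda ∨ chi = lambda
ups ∧ lambda = lambda

lambda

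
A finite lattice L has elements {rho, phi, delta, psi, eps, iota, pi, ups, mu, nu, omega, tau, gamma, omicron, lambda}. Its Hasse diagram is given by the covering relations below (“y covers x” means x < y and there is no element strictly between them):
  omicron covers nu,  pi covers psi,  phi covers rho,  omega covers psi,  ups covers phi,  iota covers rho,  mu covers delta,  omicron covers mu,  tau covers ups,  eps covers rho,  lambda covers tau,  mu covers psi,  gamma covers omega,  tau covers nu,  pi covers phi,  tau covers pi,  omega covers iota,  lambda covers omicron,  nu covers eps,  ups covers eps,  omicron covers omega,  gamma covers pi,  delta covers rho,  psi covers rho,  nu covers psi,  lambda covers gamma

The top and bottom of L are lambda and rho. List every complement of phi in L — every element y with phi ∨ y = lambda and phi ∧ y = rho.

delta, mu, omicron

Need y with phi ∨ y = lambda and phi ∧ y = rho.
Checking each element gives: delta, mu, omicron.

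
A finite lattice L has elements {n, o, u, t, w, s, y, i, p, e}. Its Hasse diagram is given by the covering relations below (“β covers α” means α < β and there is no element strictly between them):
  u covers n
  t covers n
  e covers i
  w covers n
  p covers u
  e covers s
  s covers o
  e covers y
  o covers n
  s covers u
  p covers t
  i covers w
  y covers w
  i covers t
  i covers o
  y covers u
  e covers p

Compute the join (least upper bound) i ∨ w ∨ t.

Common upper bounds of {i, w, t}: e, i.
The least among these is i.

i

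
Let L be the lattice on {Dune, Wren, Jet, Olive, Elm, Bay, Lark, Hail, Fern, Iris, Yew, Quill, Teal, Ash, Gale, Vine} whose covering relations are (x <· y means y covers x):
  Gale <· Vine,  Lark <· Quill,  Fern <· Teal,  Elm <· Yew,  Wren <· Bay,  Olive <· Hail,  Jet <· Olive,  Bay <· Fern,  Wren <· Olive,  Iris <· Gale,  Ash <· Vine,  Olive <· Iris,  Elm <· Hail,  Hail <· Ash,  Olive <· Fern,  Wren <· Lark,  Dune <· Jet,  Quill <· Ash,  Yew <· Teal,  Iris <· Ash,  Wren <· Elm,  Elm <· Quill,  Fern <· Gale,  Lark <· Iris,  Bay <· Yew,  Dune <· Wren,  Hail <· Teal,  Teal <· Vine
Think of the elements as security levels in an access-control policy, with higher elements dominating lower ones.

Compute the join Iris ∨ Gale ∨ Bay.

Gale

Common upper bounds of {Iris, Gale, Bay}: Gale, Vine.
The least among these is Gale.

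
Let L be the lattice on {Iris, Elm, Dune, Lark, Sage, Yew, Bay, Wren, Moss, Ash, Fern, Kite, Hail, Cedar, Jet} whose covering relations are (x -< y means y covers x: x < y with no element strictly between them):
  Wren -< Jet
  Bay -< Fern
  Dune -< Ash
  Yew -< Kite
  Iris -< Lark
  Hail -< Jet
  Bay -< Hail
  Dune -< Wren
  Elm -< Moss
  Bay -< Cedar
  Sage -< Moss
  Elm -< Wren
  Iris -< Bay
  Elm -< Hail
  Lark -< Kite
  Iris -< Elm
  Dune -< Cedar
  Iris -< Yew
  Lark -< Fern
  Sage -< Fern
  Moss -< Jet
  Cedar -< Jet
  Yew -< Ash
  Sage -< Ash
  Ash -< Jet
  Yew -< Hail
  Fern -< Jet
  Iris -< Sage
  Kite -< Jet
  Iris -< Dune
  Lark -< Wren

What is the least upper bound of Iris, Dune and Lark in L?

Wren

Common upper bounds of {Iris, Dune, Lark}: Jet, Wren.
The least among these is Wren.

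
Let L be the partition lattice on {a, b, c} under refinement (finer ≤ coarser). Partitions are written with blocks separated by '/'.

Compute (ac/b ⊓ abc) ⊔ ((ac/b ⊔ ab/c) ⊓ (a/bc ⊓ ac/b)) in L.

ac/b ∧ abc = ac/b
ac/b ∨ ab/c = abc
a/bc ∧ ac/b = a/b/c
abc ∧ a/b/c = a/b/c
ac/b ∨ a/b/c = ac/b

ac/b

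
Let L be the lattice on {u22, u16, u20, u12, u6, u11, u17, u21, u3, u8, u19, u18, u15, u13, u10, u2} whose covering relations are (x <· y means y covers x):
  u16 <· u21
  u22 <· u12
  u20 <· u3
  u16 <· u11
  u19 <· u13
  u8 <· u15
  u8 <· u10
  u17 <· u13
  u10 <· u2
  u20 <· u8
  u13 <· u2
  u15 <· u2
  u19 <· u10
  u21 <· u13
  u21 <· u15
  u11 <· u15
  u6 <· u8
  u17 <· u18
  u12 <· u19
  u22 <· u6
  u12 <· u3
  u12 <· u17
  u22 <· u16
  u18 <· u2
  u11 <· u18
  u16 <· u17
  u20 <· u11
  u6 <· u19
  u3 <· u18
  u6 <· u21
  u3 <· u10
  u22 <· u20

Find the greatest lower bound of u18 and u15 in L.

Common lower bounds of {u18, u15}: u11, u16, u20, u22.
The greatest among these is u11.

u11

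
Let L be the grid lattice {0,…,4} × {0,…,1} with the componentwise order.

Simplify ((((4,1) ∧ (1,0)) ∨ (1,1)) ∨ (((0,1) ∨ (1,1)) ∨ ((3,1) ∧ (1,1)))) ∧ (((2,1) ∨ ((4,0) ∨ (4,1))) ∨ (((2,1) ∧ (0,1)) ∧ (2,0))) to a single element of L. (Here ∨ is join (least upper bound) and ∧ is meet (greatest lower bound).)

(4,1) ∧ (1,0) = (1,0)
(1,0) ∨ (1,1) = (1,1)
(0,1) ∨ (1,1) = (1,1)
(3,1) ∧ (1,1) = (1,1)
(1,1) ∨ (1,1) = (1,1)
(1,1) ∨ (1,1) = (1,1)
(4,0) ∨ (4,1) = (4,1)
(2,1) ∨ (4,1) = (4,1)
(2,1) ∧ (0,1) = (0,1)
(0,1) ∧ (2,0) = (0,0)
(4,1) ∨ (0,0) = (4,1)
(1,1) ∧ (4,1) = (1,1)

(1,1)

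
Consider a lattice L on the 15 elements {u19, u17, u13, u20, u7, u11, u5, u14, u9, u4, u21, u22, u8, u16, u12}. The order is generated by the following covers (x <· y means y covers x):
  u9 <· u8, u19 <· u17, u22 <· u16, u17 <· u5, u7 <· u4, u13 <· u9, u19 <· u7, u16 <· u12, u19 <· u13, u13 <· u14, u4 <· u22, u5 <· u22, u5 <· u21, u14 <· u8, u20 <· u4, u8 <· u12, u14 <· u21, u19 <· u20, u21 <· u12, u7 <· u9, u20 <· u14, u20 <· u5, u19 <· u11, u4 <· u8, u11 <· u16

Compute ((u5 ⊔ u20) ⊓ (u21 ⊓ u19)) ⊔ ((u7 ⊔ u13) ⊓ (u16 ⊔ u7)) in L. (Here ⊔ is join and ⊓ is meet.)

u7

u5 ∨ u20 = u5
u21 ∧ u19 = u19
u5 ∧ u19 = u19
u7 ∨ u13 = u9
u16 ∨ u7 = u16
u9 ∧ u16 = u7
u19 ∨ u7 = u7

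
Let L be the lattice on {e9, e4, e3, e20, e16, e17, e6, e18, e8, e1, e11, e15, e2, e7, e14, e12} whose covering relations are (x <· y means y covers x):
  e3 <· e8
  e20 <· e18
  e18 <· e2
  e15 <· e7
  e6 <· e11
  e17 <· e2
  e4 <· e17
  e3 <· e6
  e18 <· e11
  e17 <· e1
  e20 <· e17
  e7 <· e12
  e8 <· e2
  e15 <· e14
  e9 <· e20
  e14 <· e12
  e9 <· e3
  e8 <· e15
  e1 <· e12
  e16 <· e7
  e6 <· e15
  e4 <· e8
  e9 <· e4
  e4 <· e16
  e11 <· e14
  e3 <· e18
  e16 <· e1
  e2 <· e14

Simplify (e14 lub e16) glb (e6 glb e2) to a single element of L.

e3

e14 ∨ e16 = e12
e6 ∧ e2 = e3
e12 ∧ e3 = e3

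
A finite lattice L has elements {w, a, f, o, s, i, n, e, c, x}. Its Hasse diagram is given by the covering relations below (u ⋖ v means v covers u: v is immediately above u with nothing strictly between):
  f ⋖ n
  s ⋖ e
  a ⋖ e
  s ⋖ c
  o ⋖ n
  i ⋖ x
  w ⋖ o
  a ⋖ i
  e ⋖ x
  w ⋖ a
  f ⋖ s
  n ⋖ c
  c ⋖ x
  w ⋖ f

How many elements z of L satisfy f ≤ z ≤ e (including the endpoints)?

3

The interval [f, e] = {e, f, s}, which has 3 elements.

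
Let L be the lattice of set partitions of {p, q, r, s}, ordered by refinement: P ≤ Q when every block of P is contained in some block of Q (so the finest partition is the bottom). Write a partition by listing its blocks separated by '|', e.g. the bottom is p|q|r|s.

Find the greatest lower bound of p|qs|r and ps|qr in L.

p|q|r|s

Common lower bounds of {p|qs|r, ps|qr}: p|q|r|s.
The greatest among these is p|q|r|s.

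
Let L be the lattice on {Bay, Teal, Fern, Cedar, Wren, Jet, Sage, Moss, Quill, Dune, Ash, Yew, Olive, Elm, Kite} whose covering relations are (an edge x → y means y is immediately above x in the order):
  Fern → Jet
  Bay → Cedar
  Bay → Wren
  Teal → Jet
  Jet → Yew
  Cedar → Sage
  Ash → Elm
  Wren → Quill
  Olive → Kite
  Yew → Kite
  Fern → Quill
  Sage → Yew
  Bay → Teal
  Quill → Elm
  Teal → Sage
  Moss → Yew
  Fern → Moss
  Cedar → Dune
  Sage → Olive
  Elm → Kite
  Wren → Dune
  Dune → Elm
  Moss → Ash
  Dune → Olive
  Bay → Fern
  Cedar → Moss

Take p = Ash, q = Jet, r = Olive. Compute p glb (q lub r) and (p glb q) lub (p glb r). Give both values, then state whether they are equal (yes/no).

Ash; Moss; no

q lub r = Kite, so p glb (q lub r) = Ash glb Kite = Ash.
p glb q = Fern and p glb r = Cedar, so (p glb q) lub (p glb r) = Fern lub Cedar = Moss.
Equal: no.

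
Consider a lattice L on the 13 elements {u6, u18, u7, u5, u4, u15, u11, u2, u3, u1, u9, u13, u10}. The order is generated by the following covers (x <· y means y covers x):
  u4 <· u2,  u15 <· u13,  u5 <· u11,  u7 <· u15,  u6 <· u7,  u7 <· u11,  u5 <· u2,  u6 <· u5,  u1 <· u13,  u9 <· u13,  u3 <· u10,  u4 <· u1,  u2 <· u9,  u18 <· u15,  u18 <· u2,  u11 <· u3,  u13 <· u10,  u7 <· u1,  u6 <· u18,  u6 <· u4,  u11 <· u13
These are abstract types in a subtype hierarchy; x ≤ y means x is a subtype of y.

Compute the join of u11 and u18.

u13

Common upper bounds of {u11, u18}: u10, u13.
The least among these is u13.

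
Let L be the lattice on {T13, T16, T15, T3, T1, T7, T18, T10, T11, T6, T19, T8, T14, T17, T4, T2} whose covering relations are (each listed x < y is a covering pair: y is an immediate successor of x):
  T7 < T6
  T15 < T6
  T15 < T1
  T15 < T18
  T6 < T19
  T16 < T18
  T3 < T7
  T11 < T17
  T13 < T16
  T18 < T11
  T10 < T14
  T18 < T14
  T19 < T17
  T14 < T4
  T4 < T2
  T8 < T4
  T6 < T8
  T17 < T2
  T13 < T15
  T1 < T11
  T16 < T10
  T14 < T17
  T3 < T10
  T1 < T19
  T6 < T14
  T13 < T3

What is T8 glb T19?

Common lower bounds of {T8, T19}: T13, T15, T3, T6, T7.
The greatest among these is T6.

T6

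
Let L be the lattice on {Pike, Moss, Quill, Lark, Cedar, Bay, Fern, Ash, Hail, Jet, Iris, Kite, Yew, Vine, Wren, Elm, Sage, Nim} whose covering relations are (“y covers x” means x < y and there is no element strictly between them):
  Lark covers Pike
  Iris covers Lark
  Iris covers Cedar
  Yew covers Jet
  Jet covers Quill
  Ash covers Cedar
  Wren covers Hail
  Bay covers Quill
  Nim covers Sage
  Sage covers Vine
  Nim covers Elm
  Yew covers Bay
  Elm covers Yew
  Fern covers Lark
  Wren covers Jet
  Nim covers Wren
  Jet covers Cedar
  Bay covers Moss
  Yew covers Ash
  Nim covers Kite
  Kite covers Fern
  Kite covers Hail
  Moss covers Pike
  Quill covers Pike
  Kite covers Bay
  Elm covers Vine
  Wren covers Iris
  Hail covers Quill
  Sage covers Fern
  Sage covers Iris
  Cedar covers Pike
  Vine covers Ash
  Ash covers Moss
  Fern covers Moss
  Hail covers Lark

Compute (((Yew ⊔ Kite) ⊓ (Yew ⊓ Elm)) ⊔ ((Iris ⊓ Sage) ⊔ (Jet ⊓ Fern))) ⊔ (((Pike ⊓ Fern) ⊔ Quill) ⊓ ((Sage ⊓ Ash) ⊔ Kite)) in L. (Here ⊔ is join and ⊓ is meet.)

Yew ∨ Kite = Nim
Yew ∧ Elm = Yew
Nim ∧ Yew = Yew
Iris ∧ Sage = Iris
Jet ∧ Fern = Pike
Iris ∨ Pike = Iris
Yew ∨ Iris = Nim
Pike ∧ Fern = Pike
Pike ∨ Quill = Quill
Sage ∧ Ash = Ash
Ash ∨ Kite = Nim
Quill ∧ Nim = Quill
Nim ∨ Quill = Nim

Nim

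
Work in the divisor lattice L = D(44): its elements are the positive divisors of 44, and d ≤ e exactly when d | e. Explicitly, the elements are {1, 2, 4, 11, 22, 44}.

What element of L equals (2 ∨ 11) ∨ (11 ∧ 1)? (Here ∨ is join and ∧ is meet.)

2 ∨ 11 = 22
11 ∧ 1 = 1
22 ∨ 1 = 22

22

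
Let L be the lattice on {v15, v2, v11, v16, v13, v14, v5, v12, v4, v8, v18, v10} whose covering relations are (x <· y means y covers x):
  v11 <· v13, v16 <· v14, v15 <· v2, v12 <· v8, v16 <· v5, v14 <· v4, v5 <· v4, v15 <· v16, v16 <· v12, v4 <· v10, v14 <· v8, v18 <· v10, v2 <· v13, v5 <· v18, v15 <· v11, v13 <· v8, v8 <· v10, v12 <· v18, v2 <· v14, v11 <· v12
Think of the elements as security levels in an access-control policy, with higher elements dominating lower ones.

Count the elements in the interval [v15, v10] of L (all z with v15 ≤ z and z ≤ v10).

The interval [v15, v10] = {v10, v11, v12, v13, v14, v15, v16, v18, v2, v4, v5, v8}, which has 12 elements.

12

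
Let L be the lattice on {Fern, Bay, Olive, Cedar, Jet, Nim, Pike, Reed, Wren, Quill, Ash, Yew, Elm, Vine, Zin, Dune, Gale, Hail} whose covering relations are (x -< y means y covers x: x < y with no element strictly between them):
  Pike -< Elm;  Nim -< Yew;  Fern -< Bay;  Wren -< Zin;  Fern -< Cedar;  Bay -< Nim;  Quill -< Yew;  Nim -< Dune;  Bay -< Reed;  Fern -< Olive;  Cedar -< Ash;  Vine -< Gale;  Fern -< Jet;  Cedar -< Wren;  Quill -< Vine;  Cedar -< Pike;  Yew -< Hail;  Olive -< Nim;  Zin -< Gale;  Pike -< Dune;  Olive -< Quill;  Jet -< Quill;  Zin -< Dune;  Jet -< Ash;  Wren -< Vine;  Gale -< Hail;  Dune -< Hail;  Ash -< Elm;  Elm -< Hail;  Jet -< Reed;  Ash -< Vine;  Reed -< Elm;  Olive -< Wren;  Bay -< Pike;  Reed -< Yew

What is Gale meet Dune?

Common lower bounds of {Gale, Dune}: Cedar, Fern, Olive, Wren, Zin.
The greatest among these is Zin.

Zin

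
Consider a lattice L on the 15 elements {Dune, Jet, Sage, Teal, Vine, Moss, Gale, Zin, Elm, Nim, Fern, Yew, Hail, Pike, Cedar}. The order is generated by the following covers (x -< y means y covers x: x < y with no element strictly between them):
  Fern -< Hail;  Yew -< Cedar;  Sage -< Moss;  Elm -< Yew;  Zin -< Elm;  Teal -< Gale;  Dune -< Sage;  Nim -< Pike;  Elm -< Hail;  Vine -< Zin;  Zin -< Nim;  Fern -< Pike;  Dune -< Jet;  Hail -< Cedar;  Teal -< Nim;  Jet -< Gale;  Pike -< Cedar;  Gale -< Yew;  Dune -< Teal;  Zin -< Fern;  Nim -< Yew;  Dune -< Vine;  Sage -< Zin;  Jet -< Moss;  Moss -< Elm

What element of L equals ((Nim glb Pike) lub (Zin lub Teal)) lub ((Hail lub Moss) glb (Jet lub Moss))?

Yew

Nim ∧ Pike = Nim
Zin ∨ Teal = Nim
Nim ∨ Nim = Nim
Hail ∨ Moss = Hail
Jet ∨ Moss = Moss
Hail ∧ Moss = Moss
Nim ∨ Moss = Yew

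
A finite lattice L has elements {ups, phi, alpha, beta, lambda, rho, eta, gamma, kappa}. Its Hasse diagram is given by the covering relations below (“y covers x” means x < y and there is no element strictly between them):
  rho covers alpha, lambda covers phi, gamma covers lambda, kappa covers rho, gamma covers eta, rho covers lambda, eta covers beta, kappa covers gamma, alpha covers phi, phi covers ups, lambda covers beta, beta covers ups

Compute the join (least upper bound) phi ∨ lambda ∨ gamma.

gamma

Common upper bounds of {phi, lambda, gamma}: gamma, kappa.
The least among these is gamma.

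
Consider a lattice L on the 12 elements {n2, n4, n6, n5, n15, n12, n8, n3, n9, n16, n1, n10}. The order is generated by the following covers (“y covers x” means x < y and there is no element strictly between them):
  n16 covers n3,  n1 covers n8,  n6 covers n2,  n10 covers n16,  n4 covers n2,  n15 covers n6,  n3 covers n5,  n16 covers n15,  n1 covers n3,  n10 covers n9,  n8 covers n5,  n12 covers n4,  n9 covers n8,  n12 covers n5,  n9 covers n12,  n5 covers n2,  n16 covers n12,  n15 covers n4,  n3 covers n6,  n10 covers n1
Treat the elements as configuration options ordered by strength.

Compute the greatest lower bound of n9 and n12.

Common lower bounds of {n9, n12}: n12, n2, n4, n5.
The greatest among these is n12.

n12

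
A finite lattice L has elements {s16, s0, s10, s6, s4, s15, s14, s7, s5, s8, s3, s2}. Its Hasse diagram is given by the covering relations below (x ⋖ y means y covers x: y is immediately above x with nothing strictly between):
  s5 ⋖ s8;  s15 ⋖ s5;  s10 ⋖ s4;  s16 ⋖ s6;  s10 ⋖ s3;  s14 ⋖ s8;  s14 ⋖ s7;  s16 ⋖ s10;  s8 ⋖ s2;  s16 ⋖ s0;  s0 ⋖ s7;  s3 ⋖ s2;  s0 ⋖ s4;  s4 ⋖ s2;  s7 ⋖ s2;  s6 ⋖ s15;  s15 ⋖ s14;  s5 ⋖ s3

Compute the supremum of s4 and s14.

Common upper bounds of {s4, s14}: s2.
The least among these is s2.

s2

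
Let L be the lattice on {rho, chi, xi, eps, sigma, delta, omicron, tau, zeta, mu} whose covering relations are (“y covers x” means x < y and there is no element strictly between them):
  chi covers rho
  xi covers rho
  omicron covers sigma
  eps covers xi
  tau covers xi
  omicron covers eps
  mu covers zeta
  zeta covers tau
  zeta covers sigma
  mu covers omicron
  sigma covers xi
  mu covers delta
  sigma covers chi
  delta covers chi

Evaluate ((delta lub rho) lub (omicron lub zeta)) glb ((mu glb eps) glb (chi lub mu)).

eps

delta ∨ rho = delta
omicron ∨ zeta = mu
delta ∨ mu = mu
mu ∧ eps = eps
chi ∨ mu = mu
eps ∧ mu = eps
mu ∧ eps = eps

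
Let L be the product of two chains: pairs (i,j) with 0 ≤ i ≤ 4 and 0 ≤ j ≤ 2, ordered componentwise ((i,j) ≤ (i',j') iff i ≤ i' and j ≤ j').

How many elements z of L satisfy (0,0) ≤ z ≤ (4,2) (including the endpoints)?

The interval [(0,0), (4,2)] = {(0,0), (0,1), (0,2), (1,0), (1,1), (1,2), (2,0), (2,1), (2,2), (3,0), (3,1), (3,2), (4,0), (4,1), (4,2)}, which has 15 elements.

15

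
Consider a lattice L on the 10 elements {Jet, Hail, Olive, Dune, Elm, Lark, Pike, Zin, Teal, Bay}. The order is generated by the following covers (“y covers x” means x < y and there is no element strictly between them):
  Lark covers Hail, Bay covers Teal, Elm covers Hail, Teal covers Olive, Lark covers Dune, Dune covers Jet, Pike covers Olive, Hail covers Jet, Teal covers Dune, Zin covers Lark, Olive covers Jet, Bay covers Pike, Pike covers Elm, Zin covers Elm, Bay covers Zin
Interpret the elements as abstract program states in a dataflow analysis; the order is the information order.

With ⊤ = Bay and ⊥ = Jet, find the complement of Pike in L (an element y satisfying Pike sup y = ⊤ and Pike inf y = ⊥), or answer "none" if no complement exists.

Dune

Need y with Pike ∨ y = Bay and Pike ∧ y = Jet.
Checking each element gives: Dune.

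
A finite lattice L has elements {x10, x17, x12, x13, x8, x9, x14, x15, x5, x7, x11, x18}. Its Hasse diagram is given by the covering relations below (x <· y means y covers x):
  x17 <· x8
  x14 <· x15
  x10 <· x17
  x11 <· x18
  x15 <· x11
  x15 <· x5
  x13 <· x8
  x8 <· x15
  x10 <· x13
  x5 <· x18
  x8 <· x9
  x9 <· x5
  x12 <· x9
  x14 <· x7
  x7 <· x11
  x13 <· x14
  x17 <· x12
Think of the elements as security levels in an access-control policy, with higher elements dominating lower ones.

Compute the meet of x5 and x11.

Common lower bounds of {x5, x11}: x10, x13, x14, x15, x17, x8.
The greatest among these is x15.

x15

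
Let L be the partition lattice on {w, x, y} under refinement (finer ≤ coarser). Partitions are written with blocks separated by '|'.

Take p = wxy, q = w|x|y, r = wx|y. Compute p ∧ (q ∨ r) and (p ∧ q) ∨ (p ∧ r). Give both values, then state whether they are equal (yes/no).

wx|y; wx|y; yes

q ∨ r = wx|y, so p ∧ (q ∨ r) = wxy ∧ wx|y = wx|y.
p ∧ q = w|x|y and p ∧ r = wx|y, so (p ∧ q) ∨ (p ∧ r) = w|x|y ∨ wx|y = wx|y.
Equal: yes.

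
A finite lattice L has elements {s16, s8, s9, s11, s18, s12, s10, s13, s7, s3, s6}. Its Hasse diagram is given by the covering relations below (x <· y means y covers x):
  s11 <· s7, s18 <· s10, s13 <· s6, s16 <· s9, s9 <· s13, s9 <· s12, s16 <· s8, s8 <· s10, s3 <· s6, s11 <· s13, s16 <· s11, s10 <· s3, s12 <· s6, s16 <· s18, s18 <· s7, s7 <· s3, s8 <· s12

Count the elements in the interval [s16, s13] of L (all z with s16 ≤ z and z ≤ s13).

The interval [s16, s13] = {s11, s13, s16, s9}, which has 4 elements.

4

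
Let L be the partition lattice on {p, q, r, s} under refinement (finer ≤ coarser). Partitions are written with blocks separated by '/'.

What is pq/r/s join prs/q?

pqrs

The join of pq/r/s and prs/q merges any blocks that overlap across the partitions, giving pqrs.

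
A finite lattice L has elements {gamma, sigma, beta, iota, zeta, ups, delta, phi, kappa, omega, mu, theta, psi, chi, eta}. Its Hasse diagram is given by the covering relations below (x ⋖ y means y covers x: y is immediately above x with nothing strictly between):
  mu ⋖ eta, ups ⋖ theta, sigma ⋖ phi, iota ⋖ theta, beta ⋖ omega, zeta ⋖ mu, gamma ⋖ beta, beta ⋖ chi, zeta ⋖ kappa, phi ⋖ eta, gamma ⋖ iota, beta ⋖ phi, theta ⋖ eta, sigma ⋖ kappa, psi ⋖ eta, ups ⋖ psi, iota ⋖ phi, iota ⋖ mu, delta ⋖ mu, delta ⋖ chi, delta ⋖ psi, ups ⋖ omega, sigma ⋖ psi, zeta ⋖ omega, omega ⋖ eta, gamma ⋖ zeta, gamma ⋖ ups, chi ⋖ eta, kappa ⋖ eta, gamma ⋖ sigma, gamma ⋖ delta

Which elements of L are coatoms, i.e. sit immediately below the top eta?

chi, kappa, mu, omega, phi, psi, theta

The coatoms are exactly the elements covered by eta: chi, kappa, mu, omega, phi, psi, theta.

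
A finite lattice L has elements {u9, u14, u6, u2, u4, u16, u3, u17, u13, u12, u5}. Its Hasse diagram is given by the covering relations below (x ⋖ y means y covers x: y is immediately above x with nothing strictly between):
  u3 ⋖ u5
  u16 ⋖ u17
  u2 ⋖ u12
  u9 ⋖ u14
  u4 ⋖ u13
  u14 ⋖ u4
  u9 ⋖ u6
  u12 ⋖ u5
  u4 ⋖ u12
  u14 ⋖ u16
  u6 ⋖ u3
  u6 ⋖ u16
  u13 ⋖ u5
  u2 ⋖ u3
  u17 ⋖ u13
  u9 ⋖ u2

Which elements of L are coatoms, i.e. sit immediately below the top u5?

The coatoms are exactly the elements covered by u5: u12, u13, u3.

u12, u13, u3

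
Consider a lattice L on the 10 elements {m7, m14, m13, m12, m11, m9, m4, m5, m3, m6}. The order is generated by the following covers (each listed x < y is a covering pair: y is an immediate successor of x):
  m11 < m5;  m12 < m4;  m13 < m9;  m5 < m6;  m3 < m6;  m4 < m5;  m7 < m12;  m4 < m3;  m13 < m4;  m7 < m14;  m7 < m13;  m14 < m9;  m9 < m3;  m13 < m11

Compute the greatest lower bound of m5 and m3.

m4

Common lower bounds of {m5, m3}: m12, m13, m4, m7.
The greatest among these is m4.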